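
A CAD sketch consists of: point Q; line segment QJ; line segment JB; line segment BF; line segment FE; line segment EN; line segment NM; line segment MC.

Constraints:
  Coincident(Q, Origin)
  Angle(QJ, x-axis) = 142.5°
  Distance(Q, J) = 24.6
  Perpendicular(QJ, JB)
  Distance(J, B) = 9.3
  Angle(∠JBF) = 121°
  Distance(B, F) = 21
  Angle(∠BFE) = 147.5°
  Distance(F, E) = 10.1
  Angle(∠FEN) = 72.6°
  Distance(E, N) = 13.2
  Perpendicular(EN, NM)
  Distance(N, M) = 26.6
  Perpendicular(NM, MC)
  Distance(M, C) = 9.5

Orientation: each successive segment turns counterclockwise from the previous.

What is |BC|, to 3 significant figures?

15.8

Q is at the origin; QJ runs at 142.5° with length 24.6, so J = (-19.5, 15.0). QJ ⟂ JB, so JB runs at -128°; with |JB| = 9.3, B = (-25.2, 7.60). ∠JBF = 121.0° gives BF at -68.5° from the x-axis; with |BF| = 21.0, F = (-17.5, -11.9). ∠BFE = 147.5° gives FE at -36.0° from the x-axis; with |FE| = 10.1, E = (-9.31, -17.9). ∠FEN = 72.6° gives EN at 71.4° from the x-axis; with |EN| = 13.2, N = (-5.10, -5.37). EN is perpendicular to NM, so NM runs at 161°; with |NM| = 26.6, M = (-30.3, 3.12). NM is perpendicular to MC, so MC runs at -109°; with |MC| = 9.5, C = (-33.3, -5.89). Then |BC| = |C − B| = 15.8.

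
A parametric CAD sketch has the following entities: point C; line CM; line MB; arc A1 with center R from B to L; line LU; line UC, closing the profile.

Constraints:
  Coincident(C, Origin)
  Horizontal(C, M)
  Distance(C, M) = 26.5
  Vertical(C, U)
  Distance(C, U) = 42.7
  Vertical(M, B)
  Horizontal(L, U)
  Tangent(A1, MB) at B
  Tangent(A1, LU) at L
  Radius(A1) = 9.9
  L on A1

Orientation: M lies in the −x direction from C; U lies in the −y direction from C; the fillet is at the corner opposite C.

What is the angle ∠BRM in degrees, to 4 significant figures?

73.20°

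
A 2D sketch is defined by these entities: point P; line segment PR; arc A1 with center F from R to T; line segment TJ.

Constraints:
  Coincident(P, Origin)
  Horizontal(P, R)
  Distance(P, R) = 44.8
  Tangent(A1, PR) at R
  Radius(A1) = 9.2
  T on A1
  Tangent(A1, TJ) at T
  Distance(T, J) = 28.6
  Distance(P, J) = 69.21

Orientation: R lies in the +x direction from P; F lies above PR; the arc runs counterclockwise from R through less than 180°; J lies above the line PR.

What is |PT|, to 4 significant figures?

54.32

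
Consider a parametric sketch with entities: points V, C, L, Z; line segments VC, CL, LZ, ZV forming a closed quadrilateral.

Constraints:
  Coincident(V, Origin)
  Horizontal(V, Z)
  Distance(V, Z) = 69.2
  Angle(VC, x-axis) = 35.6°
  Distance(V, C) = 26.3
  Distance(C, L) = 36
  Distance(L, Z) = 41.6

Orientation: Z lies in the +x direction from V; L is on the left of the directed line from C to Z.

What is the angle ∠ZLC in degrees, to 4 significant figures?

80.28°

Checks: |CL| = 36.00 ✓; |LZ| = 41.60 ✓.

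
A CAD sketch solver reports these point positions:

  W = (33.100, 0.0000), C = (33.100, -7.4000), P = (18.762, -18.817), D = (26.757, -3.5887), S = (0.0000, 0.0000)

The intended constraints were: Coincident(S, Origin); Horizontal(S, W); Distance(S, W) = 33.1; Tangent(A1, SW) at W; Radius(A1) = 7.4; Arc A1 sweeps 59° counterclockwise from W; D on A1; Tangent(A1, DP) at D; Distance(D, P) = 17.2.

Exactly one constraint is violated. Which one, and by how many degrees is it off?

Tangent(A1, DP) at D — off by 3.30°.

S = (0.00, 0.00) ✓; S.y = 0.00, W.y = 0.00 ✓; |SW| = 33.10 ✓; ∠(CW, WS) = 90.00° ✓; |CW| = 7.400 ✓; bearing(C→D) − bearing(C→W) = 59.00° ✓; |CD| = 7.400 ✓; ∠(CD, DP) = 86.70° ✗; |DP| = 17.20 ✓.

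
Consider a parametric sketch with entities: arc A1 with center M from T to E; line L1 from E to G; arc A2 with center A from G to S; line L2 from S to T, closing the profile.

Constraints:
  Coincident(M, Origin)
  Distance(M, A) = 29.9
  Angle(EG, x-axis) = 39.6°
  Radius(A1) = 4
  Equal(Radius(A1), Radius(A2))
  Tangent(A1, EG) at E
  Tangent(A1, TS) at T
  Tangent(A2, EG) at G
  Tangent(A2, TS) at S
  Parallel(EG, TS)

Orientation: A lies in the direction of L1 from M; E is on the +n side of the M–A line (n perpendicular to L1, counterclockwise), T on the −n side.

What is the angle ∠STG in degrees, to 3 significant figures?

15.0°

The slot axis is L1's direction at 39.6°, so u = (cos 39.6°, sin 39.6°) = (0.771, 0.637) and n = (−sin 39.6°, cos 39.6°) = (-0.637, 0.771). M is at the origin and A lies 29.9 along u from M, so A = 29.9·u = (23.0, 19.1). Tangency of A1 to both parallel lines with radius 4.0 puts E and T at M ± 4.0·n: E = (-2.55, 3.08), T = (2.55, -3.08). Equal radii place G and S the same way about A: G = A + 4.0·n = (20.5, 22.1), S = A − 4.0·n = (25.6, 16.0). Then cos ∠STG = TS·TG / (|TS||TG|), giving 15.0°.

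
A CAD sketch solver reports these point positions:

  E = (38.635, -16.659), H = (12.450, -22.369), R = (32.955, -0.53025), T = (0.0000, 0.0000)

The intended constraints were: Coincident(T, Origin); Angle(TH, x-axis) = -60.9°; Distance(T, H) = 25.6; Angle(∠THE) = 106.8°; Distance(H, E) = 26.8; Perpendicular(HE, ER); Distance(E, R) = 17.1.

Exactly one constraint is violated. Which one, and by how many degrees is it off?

Perpendicular(HE, ER) — off by 7.10°.

T = (0.00, 0.00) ✓; TH at -60.90° ✓; |TH| = 25.60 ✓; ∠THE = 106.8° ✓; |HE| = 26.80 ✓; ∠(HE, ER) = 97.10° ✗; |ER| = 17.10 ✓.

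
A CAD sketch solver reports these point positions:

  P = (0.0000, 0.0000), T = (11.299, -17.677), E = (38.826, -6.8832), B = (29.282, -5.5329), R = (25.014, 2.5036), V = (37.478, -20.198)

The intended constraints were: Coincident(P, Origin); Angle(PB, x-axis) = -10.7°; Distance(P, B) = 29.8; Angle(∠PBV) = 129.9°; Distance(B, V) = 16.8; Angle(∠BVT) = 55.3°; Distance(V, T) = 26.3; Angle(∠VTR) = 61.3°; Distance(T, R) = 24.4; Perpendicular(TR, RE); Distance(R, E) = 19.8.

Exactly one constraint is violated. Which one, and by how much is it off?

Distance(R, E) = 19.8 — off by 3.10.

P = (0.00, 0.00) ✓; PB at -10.70° ✓; |PB| = 29.80 ✓; ∠PBV = 129.9° ✓; |BV| = 16.80 ✓; ∠BVT = 55.30° ✓; |VT| = 26.30 ✓; ∠VTR = 61.30° ✓; |TR| = 24.40 ✓; ∠(TR, RE) = 90.00° ✓; |RE| = 16.70 ✗.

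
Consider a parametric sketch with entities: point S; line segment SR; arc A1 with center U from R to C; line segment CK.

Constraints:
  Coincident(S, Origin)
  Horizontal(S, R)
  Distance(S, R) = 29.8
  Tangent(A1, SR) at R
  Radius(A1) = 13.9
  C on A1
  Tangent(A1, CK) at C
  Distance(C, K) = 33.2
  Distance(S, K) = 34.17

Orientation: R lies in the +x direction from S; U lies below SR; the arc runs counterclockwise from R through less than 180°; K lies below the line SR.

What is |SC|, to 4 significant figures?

19.22

S is at the origin; SR is horizontal with |SR| = 29.8 and R on the +x side, so R = (29.80, 0.000). The tangent condition forces UR to be normal to SR, so U = R + (0, -13.9) = (29.80, -13.90). Since UC ⟂ CK (tangency), |UK| = √(13.9² + 33.2²) = 35.99 regardless of where C sits on A1. So K lies on both circle(S, 34.17) and circle(U, 35.99); the below-SR intersection is K = (0.05813, -34.17). C is the foot of the tangent from K: C = (18.14, -6.328).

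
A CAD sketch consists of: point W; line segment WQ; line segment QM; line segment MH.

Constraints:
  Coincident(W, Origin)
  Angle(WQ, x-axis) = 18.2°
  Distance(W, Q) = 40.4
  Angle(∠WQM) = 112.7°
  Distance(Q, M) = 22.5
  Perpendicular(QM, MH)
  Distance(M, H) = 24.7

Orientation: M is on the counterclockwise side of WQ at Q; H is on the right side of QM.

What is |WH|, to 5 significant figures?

72.741

∠WQM = 112.7°, so QM runs at 18.2° + (180° − 112.7°) = 85.500° from the x-axis; with |QM| = 22.5, M = Q + 22.5·(cos 85.500°, sin 85.500°) = (40.144, 35.049). QM is perpendicular to MH; with |MH| = 24.7 on the right of QM, H = M + 24.7·(0.99692, -0.078459) = (64.768, 33.111). Then |WH| = |H − W| = 72.741.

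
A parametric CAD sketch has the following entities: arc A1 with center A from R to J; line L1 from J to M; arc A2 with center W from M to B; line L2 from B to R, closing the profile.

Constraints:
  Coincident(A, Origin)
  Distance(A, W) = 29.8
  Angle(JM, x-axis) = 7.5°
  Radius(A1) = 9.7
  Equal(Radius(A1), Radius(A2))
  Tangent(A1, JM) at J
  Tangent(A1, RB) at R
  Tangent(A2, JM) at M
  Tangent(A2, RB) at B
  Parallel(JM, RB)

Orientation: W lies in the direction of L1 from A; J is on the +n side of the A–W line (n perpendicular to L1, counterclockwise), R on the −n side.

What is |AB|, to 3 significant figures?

31.3

Tangency of A1 to both parallel lines with radius 9.7 puts J and R at A ± 9.7·n: J = (-1.27, 9.62), R = (1.27, -9.62). Equal radii place M and B the same way about W: M = W + 9.7·n = (28.3, 13.5), B = W − 9.7·n = (30.8, -5.73). Then |AB| = |B − A| = 31.3.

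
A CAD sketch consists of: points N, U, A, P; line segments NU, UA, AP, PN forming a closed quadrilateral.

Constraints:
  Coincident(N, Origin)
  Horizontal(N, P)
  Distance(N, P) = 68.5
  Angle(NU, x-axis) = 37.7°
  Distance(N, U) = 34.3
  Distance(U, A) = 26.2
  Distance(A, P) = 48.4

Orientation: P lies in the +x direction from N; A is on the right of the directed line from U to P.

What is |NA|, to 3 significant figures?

20.7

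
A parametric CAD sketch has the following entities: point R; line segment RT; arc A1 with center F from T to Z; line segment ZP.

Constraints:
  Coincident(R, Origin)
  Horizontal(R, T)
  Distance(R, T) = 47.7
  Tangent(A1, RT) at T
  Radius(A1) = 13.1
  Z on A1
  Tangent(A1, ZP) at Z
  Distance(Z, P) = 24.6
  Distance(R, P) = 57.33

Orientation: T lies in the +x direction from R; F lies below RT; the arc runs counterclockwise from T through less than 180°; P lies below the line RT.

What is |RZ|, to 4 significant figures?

38.59

Checks: |FZ| = 13.10 ✓; ∠(FZ, ZP) = 90.00° ✓; |ZP| = 24.60 ✓; |RP| = 57.33 ✓.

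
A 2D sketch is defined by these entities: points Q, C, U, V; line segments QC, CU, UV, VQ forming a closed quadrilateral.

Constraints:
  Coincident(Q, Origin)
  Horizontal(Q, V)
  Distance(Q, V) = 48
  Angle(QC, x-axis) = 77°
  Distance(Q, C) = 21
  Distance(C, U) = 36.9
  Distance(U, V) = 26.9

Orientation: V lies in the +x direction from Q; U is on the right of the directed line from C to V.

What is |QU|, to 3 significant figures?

26.1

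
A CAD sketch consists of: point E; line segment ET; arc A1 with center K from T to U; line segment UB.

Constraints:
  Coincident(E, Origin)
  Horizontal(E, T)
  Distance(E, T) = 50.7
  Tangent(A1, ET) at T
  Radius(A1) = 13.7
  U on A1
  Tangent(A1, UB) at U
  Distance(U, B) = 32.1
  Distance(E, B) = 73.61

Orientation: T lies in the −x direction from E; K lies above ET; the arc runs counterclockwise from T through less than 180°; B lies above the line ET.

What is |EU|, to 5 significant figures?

44.173

E is at the origin; ET is horizontal with |ET| = 50.7 and T on the −x side, so T = (-50.700, 0.0000). The tangent condition forces KT to be normal to ET, so K = T + (0, 13.7) = (-50.700, 13.700). Since KU ⟂ UB (tangency), |KB| = √(13.7² + 32.1²) = 34.901 regardless of where U sits on A1. So B lies on both circle(E, 73.61) and circle(K, 34.901); the above-ET intersection is B = (-55.584, 48.258). U is the foot of the tangent from B: U = (-38.976, 20.788).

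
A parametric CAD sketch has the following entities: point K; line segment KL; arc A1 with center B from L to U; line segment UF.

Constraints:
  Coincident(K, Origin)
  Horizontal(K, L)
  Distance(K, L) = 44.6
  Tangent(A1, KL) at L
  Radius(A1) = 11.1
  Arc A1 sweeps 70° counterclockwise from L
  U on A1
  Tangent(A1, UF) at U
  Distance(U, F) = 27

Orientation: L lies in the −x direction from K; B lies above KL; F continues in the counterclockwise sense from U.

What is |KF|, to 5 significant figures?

41.103

K is at the origin; KL is horizontal with |KL| = 44.6 and L on the −x side, so L = (-44.600, 0.0000). Since A1 is tangent to KL there, BL ⟂ KL, so B = L + (0, 11.1) = (-44.600, 11.100). On A1, L sits at bearing -90° from B; a 70° counterclockwise sweep puts U at bearing -20°, so U = B + 11.1·(cos -20°, sin -20°) = (-34.169, 7.3036). A1 meets UF tangentially, so BU is at right angles to UF, so UF runs along (−sin -20°, cos -20°); with |UF| = 27.0, F = (-24.935, 32.675). Then |KF| = |F − K| = 41.103.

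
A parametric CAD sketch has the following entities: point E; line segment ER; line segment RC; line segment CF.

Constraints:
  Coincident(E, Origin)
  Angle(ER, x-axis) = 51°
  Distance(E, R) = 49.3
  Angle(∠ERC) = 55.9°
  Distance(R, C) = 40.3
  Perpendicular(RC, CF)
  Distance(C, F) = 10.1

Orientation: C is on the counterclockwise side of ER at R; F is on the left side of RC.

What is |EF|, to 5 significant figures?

33.230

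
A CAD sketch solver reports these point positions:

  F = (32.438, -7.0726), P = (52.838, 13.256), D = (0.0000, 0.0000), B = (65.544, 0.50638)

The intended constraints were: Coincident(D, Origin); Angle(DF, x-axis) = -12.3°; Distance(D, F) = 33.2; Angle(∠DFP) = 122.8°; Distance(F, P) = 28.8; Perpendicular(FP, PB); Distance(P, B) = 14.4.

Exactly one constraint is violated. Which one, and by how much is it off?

Distance(P, B) = 14.4 — off by 3.60.

D = (0.00, 0.00) ✓; DF at -12.30° ✓; |DF| = 33.20 ✓; ∠DFP = 122.8° ✓; |FP| = 28.80 ✓; ∠(FP, PB) = 90.00° ✓; |PB| = 18.00 ✗.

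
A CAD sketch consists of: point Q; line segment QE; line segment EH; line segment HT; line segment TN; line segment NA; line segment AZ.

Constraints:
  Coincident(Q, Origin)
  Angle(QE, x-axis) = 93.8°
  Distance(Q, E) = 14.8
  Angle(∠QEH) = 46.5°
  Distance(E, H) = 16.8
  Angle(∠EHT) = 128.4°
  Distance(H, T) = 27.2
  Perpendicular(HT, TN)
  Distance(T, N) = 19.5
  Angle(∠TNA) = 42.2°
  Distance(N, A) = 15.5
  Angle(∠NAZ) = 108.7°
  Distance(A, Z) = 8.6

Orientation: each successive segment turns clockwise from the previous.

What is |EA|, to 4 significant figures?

27.71

Q is at the origin; QE runs at 93.8° with length 14.8, so E = (-0.9809, 14.77). ∠QEH = 46.5° gives EH at -39.70° from the x-axis; with |EH| = 16.8, H = (11.95, 4.036). ∠EHT = 128.4° gives HT at -91.30° from the x-axis; with |HT| = 27.2, T = (11.33, -23.16). The perpendicularity gives TN at right angles to HT, so TN runs at 178.7°; with |TN| = 19.5, N = (-8.167, -22.71). ∠TNA = 42.2° gives NA at 40.90° from the x-axis; with |NA| = 15.5, A = (3.549, -12.57). Then |EA| = |A − E| = 27.71.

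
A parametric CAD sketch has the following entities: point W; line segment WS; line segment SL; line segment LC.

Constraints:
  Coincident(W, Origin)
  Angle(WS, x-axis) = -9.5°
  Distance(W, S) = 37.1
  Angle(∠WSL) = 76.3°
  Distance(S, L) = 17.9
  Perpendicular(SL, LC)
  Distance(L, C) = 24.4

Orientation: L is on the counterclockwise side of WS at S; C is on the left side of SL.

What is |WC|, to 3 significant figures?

14.8

∠WSL = 76.3°, so SL runs at -9.5° + (180° − 76.3°) = 94.2° from the x-axis; with |SL| = 17.9, L = S + 17.9·(cos 94.2°, sin 94.2°) = (35.3, 11.7). SL ⟂ LC; with |LC| = 24.4 on the left of SL, C = L + 24.4·(-0.997, -0.0732) = (10.9, 9.94). Then |WC| = |C − W| = 14.8.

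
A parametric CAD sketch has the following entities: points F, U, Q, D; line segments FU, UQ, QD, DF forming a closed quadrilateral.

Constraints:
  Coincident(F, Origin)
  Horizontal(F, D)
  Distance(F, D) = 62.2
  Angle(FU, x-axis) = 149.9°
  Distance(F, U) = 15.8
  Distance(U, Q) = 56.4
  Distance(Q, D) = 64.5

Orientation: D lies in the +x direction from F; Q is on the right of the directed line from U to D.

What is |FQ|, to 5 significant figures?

43.740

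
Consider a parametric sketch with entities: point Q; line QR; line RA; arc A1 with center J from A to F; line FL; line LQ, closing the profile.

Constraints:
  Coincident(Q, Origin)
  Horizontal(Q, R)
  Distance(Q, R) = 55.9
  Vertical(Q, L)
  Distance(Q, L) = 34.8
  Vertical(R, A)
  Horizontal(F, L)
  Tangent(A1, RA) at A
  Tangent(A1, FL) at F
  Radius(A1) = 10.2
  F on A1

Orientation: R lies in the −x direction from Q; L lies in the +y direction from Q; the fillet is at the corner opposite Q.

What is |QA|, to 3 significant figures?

61.1

Q is at the origin; Q and R share the same y with |QR| = 55.9 and R on the −x side, so R = (-55.9, 0.00). QL is vertical with |QL| = 34.8 and L on the +y side, so L = (0.00, 34.8). The virtual corner opposite Q is at (-55.9, 34.8). Since A1 is tangent to RA there, JA ⟂ RA and since A1 is tangent to FL there, JF ⟂ FL, with radius 10.2, so the center J sits 10.2 in from both sides at J = (-45.7, 24.6). That places the tangent points at A = (-55.9, 24.6) on RA and F = (-45.7, 34.8) on FL. Then |QA| = |A − Q| = 61.1.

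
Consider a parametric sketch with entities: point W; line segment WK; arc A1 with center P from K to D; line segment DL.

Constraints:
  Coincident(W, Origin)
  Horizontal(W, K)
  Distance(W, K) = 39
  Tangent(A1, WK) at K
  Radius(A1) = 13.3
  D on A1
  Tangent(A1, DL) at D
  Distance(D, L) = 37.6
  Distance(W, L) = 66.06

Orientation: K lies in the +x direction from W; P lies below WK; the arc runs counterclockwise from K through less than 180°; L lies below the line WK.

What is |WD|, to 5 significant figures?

31.905

Checks: |WK| = 39.00 ✓; |PD| = 13.30 ✓; ∠(PD, DL) = 90.00° ✓; |DL| = 37.60 ✓; |WL| = 66.06 ✓.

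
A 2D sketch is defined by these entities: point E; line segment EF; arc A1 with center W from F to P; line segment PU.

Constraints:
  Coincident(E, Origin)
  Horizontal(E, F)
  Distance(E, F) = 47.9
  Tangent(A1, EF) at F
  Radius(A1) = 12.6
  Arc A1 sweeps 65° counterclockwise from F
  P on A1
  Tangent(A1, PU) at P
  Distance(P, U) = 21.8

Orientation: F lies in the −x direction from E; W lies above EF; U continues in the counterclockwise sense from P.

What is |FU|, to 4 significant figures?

34.01

E is at the origin; EF is horizontal with |EF| = 47.9 and F on the −x side, so F = (-47.90, 0.000). A1 meets EF tangentially, so WF is at right angles to EF, so W = F + (0, 12.6) = (-47.90, 12.60). On A1, F sits at bearing -90° from W; a 65° counterclockwise sweep puts P at bearing -25°, so P = W + 12.6·(cos -25°, sin -25°) = (-36.48, 7.275). The tangent condition forces WP to be normal to PU, so PU runs along (−sin -25°, cos -25°); with |PU| = 21.8, U = (-27.27, 27.03). Then |FU| = |U − F| = 34.01.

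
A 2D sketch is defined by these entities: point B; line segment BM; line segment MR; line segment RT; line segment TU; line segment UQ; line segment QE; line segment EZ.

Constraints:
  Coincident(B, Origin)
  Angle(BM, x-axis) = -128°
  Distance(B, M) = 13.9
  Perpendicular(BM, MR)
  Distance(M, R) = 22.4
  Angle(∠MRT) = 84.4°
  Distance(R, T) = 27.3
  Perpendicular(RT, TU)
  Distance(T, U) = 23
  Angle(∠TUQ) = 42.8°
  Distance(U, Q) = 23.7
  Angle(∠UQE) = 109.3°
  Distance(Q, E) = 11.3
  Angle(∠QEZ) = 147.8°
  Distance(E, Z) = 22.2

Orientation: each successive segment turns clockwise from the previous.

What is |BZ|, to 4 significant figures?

41.38

B is at the origin; BM runs at -128.0° with length 13.9, so M = (-8.558, -10.95). BM ⟂ MR, so MR runs at 142.0°; with |MR| = 22.4, R = (-26.21, 2.837). ∠MRT = 84.4° gives RT at 46.40° from the x-axis; with |RT| = 27.3, T = (-7.383, 22.61). RT ⟂ TU, so TU runs at -43.60°; with |TU| = 23.0, U = (9.273, 6.746). ∠TUQ = 42.8° gives UQ at 179.2° from the x-axis; with |UQ| = 23.7, Q = (-14.42, 7.077). ∠UQE = 109.3° gives QE at 108.5° from the x-axis; with |QE| = 11.3, E = (-18.01, 17.79). ∠QEZ = 147.8° gives EZ at 76.30° from the x-axis; with |EZ| = 22.2, Z = (-12.75, 39.36). Then |BZ| = |Z − B| = 41.38.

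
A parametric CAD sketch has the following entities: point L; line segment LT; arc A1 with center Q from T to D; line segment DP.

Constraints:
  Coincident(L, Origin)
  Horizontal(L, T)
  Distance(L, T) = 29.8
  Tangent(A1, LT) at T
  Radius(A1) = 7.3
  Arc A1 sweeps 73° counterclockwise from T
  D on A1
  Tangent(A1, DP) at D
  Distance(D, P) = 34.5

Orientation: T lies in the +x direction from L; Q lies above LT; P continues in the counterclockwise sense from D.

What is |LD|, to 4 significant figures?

37.14

L is at the origin; L and T share the same y with |LT| = 29.8 and T on the +x side, so T = (29.80, 0.000). A1 meets LT tangentially, so QT is at right angles to LT, so Q = T + (0, 7.3) = (29.80, 7.300). On A1, T sits at bearing -90° from Q; a 73° counterclockwise sweep puts D at bearing -17°, so D = Q + 7.3·(cos -17°, sin -17°) = (36.78, 5.166). Then |LD| = |D − L| = 37.14.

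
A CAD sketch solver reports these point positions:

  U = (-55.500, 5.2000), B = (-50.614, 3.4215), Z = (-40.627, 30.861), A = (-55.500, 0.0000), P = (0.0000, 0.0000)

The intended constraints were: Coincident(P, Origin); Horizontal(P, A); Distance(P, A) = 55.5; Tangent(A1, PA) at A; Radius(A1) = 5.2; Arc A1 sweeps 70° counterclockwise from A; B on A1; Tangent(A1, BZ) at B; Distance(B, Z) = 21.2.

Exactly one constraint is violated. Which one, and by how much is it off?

Distance(B, Z) = 21.2 — off by 8.00.

P = (0.00, 0.00) ✓; P.y = 0.00, A.y = 0.00 ✓; |PA| = 55.50 ✓; ∠(UA, AP) = 90.00° ✓; |UA| = 5.200 ✓; bearing(U→B) − bearing(U→A) = 70.00° ✓; |UB| = 5.200 ✓; ∠(UB, BZ) = 90.00° ✓; |BZ| = 29.20 ✗.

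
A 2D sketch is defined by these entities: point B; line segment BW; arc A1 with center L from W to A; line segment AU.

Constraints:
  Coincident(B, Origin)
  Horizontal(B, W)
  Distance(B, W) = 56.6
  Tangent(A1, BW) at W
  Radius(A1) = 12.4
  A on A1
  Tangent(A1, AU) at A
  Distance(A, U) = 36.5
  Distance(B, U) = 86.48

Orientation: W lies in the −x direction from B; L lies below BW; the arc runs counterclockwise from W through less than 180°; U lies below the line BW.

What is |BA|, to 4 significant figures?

69.87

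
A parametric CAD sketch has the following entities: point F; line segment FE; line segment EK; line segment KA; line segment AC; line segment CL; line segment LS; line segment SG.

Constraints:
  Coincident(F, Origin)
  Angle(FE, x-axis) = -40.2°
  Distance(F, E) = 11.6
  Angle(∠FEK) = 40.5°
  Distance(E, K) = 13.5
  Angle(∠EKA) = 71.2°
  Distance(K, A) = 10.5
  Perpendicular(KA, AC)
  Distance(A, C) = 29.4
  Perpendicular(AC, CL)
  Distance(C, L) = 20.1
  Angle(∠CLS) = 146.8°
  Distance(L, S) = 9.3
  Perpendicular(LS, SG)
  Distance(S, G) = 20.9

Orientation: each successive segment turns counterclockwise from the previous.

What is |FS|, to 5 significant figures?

34.273

F is at the origin; FE runs at -40.2° with length 11.6, so E = (8.8600, -7.4873). ∠FEK = 40.5° gives EK at 99.300° from the x-axis; with |EK| = 13.5, K = (6.6784, 5.8352). ∠EKA = 71.2° gives KA at -151.90° from the x-axis; with |KA| = 10.5, A = (-2.5839, 0.88962). The perpendicularity gives AC at right angles to KA, so AC runs at -61.900°; with |AC| = 29.4, C = (11.264, -25.045). AC is perpendicular to CL, so CL runs at 28.100°; with |CL| = 20.1, L = (28.995, -15.578). ∠CLS = 146.8° gives LS at 61.300° from the x-axis; with |LS| = 9.3, S = (33.461, -7.4201). Then |FS| = |S − F| = 34.273.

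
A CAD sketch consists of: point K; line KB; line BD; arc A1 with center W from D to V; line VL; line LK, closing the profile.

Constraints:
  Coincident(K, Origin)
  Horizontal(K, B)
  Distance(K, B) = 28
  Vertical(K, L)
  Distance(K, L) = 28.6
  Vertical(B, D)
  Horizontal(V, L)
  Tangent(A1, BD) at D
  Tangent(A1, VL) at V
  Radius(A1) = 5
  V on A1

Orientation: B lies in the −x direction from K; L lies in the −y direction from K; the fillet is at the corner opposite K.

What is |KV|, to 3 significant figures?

36.7

The virtual corner opposite K is at (-28.0, -28.6). Since A1 is tangent to BD there, WD ⟂ BD and the tangent condition forces WV to be normal to VL, with radius 5.0, so the center W sits 5.0 in from both sides at W = (-23.0, -23.6). That places the tangent points at D = (-28.0, -23.6) on BD and V = (-23.0, -28.6) on VL. Then |KV| = |V − K| = 36.7.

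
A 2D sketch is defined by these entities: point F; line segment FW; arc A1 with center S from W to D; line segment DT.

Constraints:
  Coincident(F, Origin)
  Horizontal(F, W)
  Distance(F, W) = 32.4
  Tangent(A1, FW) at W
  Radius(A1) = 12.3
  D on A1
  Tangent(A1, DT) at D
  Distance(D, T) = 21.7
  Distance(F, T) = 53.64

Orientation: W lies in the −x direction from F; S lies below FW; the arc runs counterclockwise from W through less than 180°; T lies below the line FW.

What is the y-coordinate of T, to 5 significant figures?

-36.182

F is at the origin; F and W share the same y with |FW| = 32.4 and W on the −x side, so W = (-32.400, 0.0000). A1 meets FW tangentially, so SW is at right angles to FW, so S = W + (0, -12.3) = (-32.400, -12.300). Since SD ⟂ DT (tangency), |ST| = √(12.3² + 21.7²) = 24.944 regardless of where D sits on A1. So T lies on both circle(F, 53.64) and circle(S, 24.944); the below-FW intersection is T = (-39.599, -36.182). D is the foot of the tangent from T: D = (-44.396, -15.019).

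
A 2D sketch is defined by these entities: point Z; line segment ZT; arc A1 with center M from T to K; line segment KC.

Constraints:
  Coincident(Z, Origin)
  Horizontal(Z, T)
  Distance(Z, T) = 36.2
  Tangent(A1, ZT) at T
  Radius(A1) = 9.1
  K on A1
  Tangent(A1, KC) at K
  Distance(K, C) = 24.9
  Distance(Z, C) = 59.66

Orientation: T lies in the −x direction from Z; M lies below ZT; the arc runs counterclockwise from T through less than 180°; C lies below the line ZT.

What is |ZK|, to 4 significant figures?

45.59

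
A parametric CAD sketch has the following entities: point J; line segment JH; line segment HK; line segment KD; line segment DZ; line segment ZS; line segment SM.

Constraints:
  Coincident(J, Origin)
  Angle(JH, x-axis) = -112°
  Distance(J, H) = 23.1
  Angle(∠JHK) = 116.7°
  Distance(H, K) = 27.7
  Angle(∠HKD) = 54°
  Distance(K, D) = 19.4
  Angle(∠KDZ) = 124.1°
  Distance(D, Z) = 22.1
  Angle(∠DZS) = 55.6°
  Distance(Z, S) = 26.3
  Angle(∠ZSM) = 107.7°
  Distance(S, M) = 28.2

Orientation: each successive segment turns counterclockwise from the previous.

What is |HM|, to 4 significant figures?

36.61

J is at the origin; JH runs at -112.0° with length 23.1, so H = (-8.653, -21.42). ∠JHK = 116.7° gives HK at -48.70° from the x-axis; with |HK| = 27.7, K = (9.629, -42.23). ∠HKD = 54.0° gives KD at 77.30° from the x-axis; with |KD| = 19.4, D = (13.89, -23.30). ∠KDZ = 124.1° gives DZ at 133.2° from the x-axis; with |DZ| = 22.1, Z = (-1.235, -7.192). ∠DZS = 55.6° gives ZS at -102.4° from the x-axis; with |ZS| = 26.3, S = (-6.882, -32.88). ∠ZSM = 107.7° gives SM at -30.10° from the x-axis; with |SM| = 28.2, M = (17.51, -47.02). Then |HM| = |M − H| = 36.61.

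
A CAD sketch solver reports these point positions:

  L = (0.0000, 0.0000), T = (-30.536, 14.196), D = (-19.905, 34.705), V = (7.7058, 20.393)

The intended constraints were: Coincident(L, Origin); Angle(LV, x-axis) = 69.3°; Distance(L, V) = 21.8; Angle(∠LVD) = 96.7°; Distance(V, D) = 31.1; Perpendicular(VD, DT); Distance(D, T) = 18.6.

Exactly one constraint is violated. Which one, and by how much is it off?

Distance(D, T) = 18.6 — off by 4.50.

L = (0.00, 0.00) ✓; LV at 69.30° ✓; |LV| = 21.80 ✓; ∠LVD = 96.70° ✓; |VD| = 31.10 ✓; ∠(VD, DT) = 90.00° ✓; |DT| = 23.10 ✗.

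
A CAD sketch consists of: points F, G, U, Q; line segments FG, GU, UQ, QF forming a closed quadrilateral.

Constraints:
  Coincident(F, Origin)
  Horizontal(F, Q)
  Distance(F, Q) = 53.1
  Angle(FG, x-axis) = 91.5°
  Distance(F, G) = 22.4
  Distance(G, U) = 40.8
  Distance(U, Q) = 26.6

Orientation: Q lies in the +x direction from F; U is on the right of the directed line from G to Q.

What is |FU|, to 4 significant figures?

28.42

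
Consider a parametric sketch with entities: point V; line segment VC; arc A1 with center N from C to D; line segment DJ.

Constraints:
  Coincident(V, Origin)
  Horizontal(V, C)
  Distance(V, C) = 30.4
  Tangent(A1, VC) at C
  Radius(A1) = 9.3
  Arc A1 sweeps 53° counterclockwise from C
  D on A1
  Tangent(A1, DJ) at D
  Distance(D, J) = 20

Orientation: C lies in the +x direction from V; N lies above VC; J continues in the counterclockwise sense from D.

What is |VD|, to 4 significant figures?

38.01

Tangency of A1 to VC means the radius NC is perpendicular to VC, so N = C + (0, 9.3) = (30.40, 9.300). On A1, C sits at bearing -90° from N; a 53° counterclockwise sweep puts D at bearing -37°, so D = N + 9.3·(cos -37°, sin -37°) = (37.83, 3.703). Then |VD| = |D − V| = 38.01.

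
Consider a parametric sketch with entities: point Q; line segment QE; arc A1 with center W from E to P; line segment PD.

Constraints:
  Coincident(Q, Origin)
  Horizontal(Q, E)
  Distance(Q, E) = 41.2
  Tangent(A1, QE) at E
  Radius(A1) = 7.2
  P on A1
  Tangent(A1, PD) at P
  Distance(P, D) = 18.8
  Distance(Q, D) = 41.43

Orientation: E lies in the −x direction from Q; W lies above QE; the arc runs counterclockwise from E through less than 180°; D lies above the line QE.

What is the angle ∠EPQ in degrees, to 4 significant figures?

125.9°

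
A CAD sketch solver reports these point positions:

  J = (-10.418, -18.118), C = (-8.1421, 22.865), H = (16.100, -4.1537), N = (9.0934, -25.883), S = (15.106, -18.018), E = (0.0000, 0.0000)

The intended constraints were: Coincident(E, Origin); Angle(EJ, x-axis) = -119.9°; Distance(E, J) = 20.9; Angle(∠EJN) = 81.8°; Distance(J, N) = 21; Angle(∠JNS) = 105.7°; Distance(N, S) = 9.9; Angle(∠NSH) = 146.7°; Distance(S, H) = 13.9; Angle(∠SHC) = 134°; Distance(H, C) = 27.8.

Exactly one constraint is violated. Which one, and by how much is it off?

Distance(H, C) = 27.8 — off by 8.50.

E = (0.00, 0.00) ✓; EJ at -119.9° ✓; |EJ| = 20.90 ✓; ∠EJN = 81.80° ✓; |JN| = 21.00 ✓; ∠JNS = 105.7° ✓; |NS| = 9.900 ✓; ∠NSH = 146.7° ✓; |SH| = 13.90 ✓; ∠SHC = 134.0° ✓; |HC| = 36.30 ✗.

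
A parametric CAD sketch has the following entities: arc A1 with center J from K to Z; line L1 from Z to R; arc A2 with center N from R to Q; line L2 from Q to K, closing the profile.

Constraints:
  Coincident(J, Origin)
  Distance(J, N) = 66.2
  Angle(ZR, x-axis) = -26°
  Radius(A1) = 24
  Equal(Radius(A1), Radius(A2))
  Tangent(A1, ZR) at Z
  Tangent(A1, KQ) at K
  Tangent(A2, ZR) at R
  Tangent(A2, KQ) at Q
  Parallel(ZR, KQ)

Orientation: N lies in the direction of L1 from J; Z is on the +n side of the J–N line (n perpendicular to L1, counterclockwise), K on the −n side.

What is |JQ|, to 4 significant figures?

70.42

The slot axis is L1's direction at -26.0°, so u = (cos -26.0°, sin -26.0°) = (0.8988, -0.4384) and n = (−sin -26.0°, cos -26.0°) = (0.4384, 0.8988). J is at the origin and N lies 66.2 along u from J, so N = 66.2·u = (59.50, -29.02). Tangency of A1 to both parallel lines with radius 24.0 puts Z and K at J ± 24.0·n: Z = (10.52, 21.57), K = (-10.52, -21.57). Equal radii place R and Q the same way about N: R = N + 24.0·n = (70.02, -7.449), Q = N − 24.0·n = (48.98, -50.59). Then |JQ| = |Q − J| = 70.42.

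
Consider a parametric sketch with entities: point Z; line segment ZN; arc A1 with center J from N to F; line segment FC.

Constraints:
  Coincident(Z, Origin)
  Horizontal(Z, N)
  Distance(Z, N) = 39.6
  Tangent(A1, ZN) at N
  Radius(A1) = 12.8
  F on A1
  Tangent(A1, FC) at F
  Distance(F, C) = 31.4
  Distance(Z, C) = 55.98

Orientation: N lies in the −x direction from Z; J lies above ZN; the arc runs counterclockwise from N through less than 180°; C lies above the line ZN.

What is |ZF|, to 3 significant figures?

30.8

Z is at the origin; Z and N share the same y with |ZN| = 39.6 and N on the −x side, so N = (-39.6, 0.00). Tangency of A1 to ZN means the radius JN is perpendicular to ZN, so J = N + (0, 12.8) = (-39.6, 12.8). Since JF ⟂ FC (tangency), |JC| = √(12.8² + 31.4²) = 33.9 regardless of where F sits on A1. So C lies on both circle(Z, 55.98) and circle(J, 33.9); the above-ZN intersection is C = (-32.1, 45.9). F is the foot of the tangent from C: F = (-27.0, 14.9).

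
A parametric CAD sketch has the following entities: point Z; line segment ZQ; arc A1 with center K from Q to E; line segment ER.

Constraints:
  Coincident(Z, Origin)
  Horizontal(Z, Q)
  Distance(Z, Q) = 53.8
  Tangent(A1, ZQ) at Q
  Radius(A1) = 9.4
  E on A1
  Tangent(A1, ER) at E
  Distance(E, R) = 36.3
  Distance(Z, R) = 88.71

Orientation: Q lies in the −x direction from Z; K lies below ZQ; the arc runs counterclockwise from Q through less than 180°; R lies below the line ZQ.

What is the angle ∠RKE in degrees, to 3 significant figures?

75.5°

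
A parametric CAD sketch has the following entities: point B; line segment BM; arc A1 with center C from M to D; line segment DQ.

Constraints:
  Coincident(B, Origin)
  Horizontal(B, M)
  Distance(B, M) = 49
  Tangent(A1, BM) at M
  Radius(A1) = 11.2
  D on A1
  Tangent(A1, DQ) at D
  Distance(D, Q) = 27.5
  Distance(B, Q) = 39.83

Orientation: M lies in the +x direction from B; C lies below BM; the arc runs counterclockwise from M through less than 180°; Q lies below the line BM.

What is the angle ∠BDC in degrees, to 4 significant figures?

160.2°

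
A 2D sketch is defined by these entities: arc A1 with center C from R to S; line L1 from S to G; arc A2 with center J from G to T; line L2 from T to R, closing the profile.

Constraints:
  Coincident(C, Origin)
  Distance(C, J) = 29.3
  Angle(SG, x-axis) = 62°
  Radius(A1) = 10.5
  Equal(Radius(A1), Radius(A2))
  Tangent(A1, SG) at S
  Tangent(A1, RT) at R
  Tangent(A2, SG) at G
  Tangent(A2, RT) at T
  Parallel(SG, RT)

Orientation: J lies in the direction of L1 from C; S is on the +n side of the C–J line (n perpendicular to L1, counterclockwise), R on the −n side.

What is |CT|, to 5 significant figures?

31.125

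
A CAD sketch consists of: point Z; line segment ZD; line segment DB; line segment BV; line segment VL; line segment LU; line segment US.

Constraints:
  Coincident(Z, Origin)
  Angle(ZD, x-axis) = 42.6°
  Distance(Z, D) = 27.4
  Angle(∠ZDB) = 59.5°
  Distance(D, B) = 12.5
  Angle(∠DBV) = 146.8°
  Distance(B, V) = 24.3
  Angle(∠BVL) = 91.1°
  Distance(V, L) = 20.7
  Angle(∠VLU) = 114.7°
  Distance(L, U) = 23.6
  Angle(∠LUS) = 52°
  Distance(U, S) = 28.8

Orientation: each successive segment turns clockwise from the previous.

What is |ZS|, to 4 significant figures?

16.80

Z is at the origin; ZD runs at 42.6° with length 27.4, so D = (20.17, 18.55). ∠ZDB = 59.5° gives DB at -77.90° from the x-axis; with |DB| = 12.5, B = (22.79, 6.324). ∠DBV = 146.8° gives BV at -111.1° from the x-axis; with |BV| = 24.3, V = (14.04, -16.35). ∠BVL = 91.1° gives VL at 160.0° from the x-axis; with |VL| = 20.7, L = (-5.410, -9.267). ∠VLU = 114.7° gives LU at 94.70° from the x-axis; with |LU| = 23.6, U = (-7.344, 14.25). ∠LUS = 52.0° gives US at -33.30° from the x-axis; with |US| = 28.8, S = (16.73, -1.558). Then |ZS| = |S − Z| = 16.80.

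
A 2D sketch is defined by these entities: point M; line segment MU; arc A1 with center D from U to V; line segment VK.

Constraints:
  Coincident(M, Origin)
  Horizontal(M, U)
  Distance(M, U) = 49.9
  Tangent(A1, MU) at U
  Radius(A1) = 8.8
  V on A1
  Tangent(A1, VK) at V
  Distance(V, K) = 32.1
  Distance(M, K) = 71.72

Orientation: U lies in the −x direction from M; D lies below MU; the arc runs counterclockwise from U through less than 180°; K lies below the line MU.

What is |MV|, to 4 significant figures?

59.34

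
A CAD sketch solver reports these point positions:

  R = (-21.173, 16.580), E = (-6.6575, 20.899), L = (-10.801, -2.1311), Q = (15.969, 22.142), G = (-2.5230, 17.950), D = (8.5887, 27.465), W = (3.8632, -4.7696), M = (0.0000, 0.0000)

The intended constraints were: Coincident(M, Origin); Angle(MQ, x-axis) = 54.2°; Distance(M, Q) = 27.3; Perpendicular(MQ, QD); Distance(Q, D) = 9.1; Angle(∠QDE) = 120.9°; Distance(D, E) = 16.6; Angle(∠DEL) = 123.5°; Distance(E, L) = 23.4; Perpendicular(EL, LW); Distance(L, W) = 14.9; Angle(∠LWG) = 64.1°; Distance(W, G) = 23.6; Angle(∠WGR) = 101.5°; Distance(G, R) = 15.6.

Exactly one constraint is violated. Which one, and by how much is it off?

Distance(G, R) = 15.6 — off by 3.10.

M = (0.00, 0.00) ✓; MQ at 54.20° ✓; |MQ| = 27.30 ✓; ∠(MQ, QD) = 90.00° ✓; |QD| = 9.100 ✓; ∠QDE = 120.9° ✓; |DE| = 16.60 ✓; ∠DEL = 123.5° ✓; |EL| = 23.40 ✓; ∠(EL, LW) = 90.00° ✓; |LW| = 14.90 ✓; ∠LWG = 64.10° ✓; |WG| = 23.60 ✓; ∠WGR = 101.5° ✓; |GR| = 18.70 ✗.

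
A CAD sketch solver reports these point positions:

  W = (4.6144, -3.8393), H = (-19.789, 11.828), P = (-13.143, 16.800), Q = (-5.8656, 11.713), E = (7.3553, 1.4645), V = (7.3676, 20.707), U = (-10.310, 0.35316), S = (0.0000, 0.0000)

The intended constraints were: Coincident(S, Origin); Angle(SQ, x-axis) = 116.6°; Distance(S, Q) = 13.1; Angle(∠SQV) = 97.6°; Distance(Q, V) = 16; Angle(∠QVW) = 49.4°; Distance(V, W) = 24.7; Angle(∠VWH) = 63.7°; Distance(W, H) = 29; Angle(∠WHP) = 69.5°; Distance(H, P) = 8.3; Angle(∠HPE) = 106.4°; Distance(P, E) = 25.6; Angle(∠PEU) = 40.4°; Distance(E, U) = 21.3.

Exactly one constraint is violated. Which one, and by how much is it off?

Distance(E, U) = 21.3 — off by 3.60.

S = (0.00, 0.00) ✓; SQ at 116.6° ✓; |SQ| = 13.10 ✓; ∠SQV = 97.60° ✓; |QV| = 16.00 ✓; ∠QVW = 49.40° ✓; |VW| = 24.70 ✓; ∠VWH = 63.70° ✓; |WH| = 29.00 ✓; ∠WHP = 69.50° ✓; |HP| = 8.300 ✓; ∠HPE = 106.4° ✓; |PE| = 25.60 ✓; ∠PEU = 40.40° ✓; |EU| = 17.70 ✗.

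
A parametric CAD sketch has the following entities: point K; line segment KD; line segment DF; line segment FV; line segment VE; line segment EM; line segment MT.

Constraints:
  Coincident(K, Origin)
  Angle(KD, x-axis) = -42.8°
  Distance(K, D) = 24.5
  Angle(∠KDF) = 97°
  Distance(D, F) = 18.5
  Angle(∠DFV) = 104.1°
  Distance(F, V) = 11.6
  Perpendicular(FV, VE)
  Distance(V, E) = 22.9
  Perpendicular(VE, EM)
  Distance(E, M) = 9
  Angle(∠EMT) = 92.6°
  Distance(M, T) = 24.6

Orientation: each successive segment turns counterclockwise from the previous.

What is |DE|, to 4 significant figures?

16.85

∠DFV = 104.1° gives FV at 116.1° from the x-axis; with |FV| = 11.6, V = (27.00, 5.712). The perpendicularity gives VE at right angles to FV, so VE runs at -153.9°; with |VE| = 22.9, E = (6.438, -4.363). Then |DE| = |E − D| = 16.85.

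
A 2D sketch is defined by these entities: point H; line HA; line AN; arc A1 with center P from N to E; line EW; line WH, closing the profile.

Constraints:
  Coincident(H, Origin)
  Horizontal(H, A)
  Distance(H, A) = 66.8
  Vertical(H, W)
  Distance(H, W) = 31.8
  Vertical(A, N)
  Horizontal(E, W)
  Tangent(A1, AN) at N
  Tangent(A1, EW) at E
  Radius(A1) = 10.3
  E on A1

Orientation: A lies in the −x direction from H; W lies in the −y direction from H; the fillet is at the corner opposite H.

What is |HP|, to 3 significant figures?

60.5

HW is vertical with |HW| = 31.8 and W on the −y side, so W = (0.00, -31.8). The virtual corner opposite H is at (-66.8, -31.8). A1 meets AN tangentially, so PN is at right angles to AN and A1 meets EW tangentially, so PE is at right angles to EW, with radius 10.3, so the center P sits 10.3 in from both sides at P = (-56.5, -21.5). Then |HP| = |P − H| = 60.5.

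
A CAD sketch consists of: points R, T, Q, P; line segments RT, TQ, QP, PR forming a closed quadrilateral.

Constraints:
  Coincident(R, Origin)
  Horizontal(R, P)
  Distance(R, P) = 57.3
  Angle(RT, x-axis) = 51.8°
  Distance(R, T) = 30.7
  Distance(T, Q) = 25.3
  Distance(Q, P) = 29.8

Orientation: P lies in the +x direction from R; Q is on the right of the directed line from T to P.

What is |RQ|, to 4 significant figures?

27.50

Checks: |TQ| = 25.30 ✓; |QP| = 29.80 ✓.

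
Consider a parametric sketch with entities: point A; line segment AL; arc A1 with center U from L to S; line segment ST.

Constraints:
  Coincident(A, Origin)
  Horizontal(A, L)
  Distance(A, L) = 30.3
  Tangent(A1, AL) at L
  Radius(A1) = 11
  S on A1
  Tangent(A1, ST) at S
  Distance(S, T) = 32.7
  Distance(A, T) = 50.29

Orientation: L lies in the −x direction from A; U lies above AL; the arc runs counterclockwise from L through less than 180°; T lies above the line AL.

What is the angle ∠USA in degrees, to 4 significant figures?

141.4°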